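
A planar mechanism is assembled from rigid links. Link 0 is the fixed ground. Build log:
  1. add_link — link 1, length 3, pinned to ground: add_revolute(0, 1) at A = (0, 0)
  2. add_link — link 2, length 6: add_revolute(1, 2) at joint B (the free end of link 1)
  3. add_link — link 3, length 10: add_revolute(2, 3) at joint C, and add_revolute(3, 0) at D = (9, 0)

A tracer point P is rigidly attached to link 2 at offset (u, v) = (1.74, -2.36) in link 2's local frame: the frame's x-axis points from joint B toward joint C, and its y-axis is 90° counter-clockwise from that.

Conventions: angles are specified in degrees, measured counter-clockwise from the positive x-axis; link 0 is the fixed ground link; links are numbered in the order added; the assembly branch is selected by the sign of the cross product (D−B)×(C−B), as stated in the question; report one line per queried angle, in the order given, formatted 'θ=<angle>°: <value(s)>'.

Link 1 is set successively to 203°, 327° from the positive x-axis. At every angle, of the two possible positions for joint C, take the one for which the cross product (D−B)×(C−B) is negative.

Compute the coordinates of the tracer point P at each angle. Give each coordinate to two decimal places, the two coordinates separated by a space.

A=(0,0), D=(9.00,0)
θ=203°: B = A + 3.00·(cos203°, sin203°) = (-2.7615, -1.1722)
θ=203°: |BD| = 11.8198
θ=203°: circle(B,6.00) ∩ circle(D,10.00): a=3.2026, h=5.0738
θ=203°:   candidates: C₊=(-0.0779,4.1942) cross=59.971; C₋=(0.9284,-5.9034) cross=-59.971
θ=203°:   branch - wants cross < 0 → take C=(0.9284,-5.9034) (cross=-59.971)
θ=203°: ex = (C−B)/|BC| = (0.6150,-0.7885); ey = (0.7885,0.6150)
θ=203°: P = B + 1.74·ex + -2.36·ey = (-3.5524,-3.9956)
θ=327°: B = A + 3.00·(cos327°, sin327°) = (2.5160, -1.6339)
θ=327°: |BD| = 6.6867
θ=327°: circle(B,6.00) ∩ circle(D,10.00): a=-1.4423, h=5.8241
θ=327°:   candidates: C₊=(-0.3057,3.6612) cross=38.944; C₋=(2.5406,-7.6339) cross=-38.944
θ=327°:   branch - wants cross < 0 → take C=(2.5406,-7.6339) (cross=-38.944)
θ=327°: ex = (C−B)/|BC| = (0.0041,-1.0000); ey = (1.0000,0.0041)
θ=327°: P = B + 1.74·ex + -2.36·ey = (0.1632,-3.3836)

θ=203°: -3.55 -4.00
θ=327°: 0.16 -3.38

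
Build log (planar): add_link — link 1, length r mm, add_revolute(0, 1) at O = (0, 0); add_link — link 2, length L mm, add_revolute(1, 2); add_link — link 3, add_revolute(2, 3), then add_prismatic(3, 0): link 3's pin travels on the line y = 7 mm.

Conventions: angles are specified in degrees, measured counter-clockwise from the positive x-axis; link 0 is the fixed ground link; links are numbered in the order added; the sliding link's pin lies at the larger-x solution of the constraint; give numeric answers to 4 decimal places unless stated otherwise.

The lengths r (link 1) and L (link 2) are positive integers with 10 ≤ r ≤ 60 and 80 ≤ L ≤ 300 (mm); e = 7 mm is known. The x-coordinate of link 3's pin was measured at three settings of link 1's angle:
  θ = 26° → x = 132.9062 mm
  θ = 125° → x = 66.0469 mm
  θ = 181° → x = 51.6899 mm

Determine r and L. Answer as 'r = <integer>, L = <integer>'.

constraint per measurement: (x − r cos θ)² + (r sin θ − e)² = L²
subtracting the θ₁ and θ₂ equations cancels the r² and L² terms:
r = (x₁² − x₂²) / (2[(x₁cos θ₁ + e sin θ₁) − (x₂cos θ₂ + e sin θ₂)]) = 43.0000 → r = 43
L² = (x₁ − r cos θ₁)² + (r sin θ₁ − e)² = 9025.0027 → L = 95.0000 → L = 95
check at θ₃=181°: x = 51.6899 (printed 51.6899) ✓

r = 43, L = 95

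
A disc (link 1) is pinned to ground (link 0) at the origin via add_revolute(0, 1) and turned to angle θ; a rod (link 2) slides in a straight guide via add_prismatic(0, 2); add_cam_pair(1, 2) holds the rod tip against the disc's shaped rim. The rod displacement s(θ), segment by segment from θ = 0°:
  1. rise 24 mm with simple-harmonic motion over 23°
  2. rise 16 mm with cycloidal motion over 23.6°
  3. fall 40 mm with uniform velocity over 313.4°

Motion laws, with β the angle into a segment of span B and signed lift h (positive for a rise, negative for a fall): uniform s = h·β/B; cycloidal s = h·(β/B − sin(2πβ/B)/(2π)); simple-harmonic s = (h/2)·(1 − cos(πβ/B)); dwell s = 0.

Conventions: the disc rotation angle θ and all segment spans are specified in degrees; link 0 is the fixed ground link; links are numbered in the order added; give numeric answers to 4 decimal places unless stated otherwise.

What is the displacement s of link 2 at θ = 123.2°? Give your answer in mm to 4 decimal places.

segment 1 (0° to 23°, simple-harmonic, h = 24) is passed completely: s = 0.0000 + (24) = 24.0000
segment 2 (23° to 46.6°, cycloidal, h = 16) is passed completely: s = 24.0000 + (16) = 40.0000
θ = 123.2° falls in segment 3 (46.6° to 360°, uniform, h = -40): β = 123.2 − 46.6 = 76.6°, B = 313.4°; Δs = -40·76.6/313.4 = -9.7766; s = 40.0000 − 9.7766 = 30.2234

30.2234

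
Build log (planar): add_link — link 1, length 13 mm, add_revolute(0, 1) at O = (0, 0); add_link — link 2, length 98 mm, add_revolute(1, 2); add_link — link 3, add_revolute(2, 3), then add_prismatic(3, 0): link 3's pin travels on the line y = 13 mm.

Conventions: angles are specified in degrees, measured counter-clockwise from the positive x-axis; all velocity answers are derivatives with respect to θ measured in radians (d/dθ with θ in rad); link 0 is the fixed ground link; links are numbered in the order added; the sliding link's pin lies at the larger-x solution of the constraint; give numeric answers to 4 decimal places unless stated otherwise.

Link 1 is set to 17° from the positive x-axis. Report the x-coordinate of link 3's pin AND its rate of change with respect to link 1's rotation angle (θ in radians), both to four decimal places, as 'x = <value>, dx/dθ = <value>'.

geometry: r = 13 mm, L = 98 mm, e = 13 mm
crank pin P = (r cos θ, r sin θ) = (12.431962, 3.800832)
h = r sin θ − e = 3.800832 − 13 = -9.199168
x = r cos θ + √(L² − h²) = 12.431962 + 97.567286 = 109.999248
dx/dθ = −r sin θ − h·r cos θ/√(L² − h²) (θ in radians; h = -9.199168) = -2.628680

x = 109.9992, dx/dθ = -2.6287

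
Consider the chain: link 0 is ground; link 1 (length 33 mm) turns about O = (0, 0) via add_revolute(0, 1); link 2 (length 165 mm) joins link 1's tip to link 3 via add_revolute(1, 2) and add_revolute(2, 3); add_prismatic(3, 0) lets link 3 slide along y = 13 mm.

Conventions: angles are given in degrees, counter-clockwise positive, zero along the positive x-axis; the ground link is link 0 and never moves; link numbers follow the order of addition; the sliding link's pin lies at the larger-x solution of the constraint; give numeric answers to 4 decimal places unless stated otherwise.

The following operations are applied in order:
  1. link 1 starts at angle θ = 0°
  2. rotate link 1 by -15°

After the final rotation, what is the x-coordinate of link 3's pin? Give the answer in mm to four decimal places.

geometry: r = 33 mm, L = 165 mm, e = 13 mm; θ starts at 0°
rotate link 1 by -15°: θ ← 0° -15° = -15°
crank pin P = (r cos θ, r sin θ) = (31.875552, -8.541028)
h = r sin θ − e = -8.541028 − 13 = -21.541028
x = r cos θ + √(L² − h²) = 31.875552 + 163.587848 = 195.463401

195.4634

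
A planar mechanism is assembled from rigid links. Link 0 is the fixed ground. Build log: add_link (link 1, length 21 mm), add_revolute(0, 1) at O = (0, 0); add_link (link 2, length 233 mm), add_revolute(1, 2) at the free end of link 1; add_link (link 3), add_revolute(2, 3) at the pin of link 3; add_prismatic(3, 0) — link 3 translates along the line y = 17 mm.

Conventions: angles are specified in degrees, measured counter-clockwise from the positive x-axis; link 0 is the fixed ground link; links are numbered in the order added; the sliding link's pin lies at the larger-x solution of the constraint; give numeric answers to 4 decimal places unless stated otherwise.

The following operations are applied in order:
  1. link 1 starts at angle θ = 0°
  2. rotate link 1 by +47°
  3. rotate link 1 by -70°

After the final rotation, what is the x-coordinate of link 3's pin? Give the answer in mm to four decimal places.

geometry: r = 21 mm, L = 233 mm, e = 17 mm; θ starts at 0°
rotate link 1 by +47°: θ ← 0° +47° = 47°
rotate link 1 by -70°: θ ← 47° -70° = -23°
crank pin P = (r cos θ, r sin θ) = (19.330602, -8.205354)
h = r sin θ − e = -8.205354 − 17 = -25.205354
x = r cos θ + √(L² − h²) = 19.330602 + 231.632662 = 250.963264

250.9633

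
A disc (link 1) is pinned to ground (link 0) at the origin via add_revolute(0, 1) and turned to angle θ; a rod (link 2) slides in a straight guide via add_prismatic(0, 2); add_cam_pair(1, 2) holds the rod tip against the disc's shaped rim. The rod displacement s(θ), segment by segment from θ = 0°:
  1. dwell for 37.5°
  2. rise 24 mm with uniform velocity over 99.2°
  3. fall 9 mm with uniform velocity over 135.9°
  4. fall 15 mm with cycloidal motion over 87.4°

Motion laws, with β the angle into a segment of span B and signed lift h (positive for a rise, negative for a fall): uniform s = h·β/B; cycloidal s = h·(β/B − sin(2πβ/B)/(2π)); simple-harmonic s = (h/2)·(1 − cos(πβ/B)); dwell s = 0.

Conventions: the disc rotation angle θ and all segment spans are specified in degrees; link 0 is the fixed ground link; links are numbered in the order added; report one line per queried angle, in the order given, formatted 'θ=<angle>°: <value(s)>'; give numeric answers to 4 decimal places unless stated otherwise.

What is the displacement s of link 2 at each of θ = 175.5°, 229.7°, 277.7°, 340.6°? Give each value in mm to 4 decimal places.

segment 1 (0° to 37.5°, dwell): s unchanged at 0.0000
segment 2 (37.5° to 136.7°, uniform, h = 24) is passed completely: s = 0.0000 + (24) = 24.0000
θ = 175.5° falls in segment 3 (136.7° to 272.6°, uniform, h = -9): β = 175.5 − 136.7 = 38.8°, B = 135.9°; Δs = -9·38.8/135.9 = -2.5695; s = 24.0000 − 2.5695 = 21.4305
θ = 229.7° falls in segment 3 (136.7° to 272.6°, uniform, h = -9): β = 229.7 − 136.7 = 93°, B = 135.9°; Δs = -9·93/135.9 = -6.1589; s = 24.0000 − 6.1589 = 17.8411
segment 3 (136.7° to 272.6°, uniform, h = -9) is passed completely: s = 24.0000 + (-9) = 15.0000
θ = 277.7° falls in segment 4 (272.6° to 360°, cycloidal, h = -15): β = 277.7 − 272.6 = 5.1°, B = 87.4°; Δs = -15·(0.0584 − sin(2π·0.0584)/(2π)) = -0.0195; s = 15.0000 − 0.0195 = 14.9805
θ = 340.6° falls in segment 4 (272.6° to 360°, cycloidal, h = -15): β = 340.6 − 272.6 = 68°, B = 87.4°; Δs = -15·(0.7780 − sin(2π·0.7780)/(2π)) = -14.0209; s = 15.0000 − 14.0209 = 0.9791

θ=175.5°: 21.4305
θ=229.7°: 17.8411
θ=277.7°: 14.9805
θ=340.6°: 0.9791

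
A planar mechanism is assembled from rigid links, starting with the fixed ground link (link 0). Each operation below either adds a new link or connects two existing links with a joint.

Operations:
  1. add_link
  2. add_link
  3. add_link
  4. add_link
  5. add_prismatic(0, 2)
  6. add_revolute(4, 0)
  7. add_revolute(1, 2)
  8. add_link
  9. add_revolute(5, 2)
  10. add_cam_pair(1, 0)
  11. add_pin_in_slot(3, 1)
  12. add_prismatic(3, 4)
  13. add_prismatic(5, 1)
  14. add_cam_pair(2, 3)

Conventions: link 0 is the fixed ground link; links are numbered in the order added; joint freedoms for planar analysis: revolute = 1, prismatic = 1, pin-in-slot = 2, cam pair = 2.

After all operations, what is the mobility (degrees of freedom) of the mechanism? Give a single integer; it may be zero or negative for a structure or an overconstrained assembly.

(L,J1,J2)=(1,0,0); link0 fixed
link1: (2,0,0)
link2: (3,0,0)
link3: (4,0,0)
link4: (5,0,0)
P 0-2 [J1]: (5,1,0)
R 4-0 [J1]: (5,2,0)
R 1-2 [J1]: (5,3,0)
link5: (6,3,0)
R 5-2 [J1]: (6,4,0)
C 1-0 [J2]: (6,4,1)
PS 3-1 [J2]: (6,4,2)
P 3-4 [J1]: (6,5,2)
P 5-1 [J1]: (6,6,2)
C 2-3 [J2]: (6,6,3)
Grübler: 3·5 − 2·6 − 3 = 0

M = 0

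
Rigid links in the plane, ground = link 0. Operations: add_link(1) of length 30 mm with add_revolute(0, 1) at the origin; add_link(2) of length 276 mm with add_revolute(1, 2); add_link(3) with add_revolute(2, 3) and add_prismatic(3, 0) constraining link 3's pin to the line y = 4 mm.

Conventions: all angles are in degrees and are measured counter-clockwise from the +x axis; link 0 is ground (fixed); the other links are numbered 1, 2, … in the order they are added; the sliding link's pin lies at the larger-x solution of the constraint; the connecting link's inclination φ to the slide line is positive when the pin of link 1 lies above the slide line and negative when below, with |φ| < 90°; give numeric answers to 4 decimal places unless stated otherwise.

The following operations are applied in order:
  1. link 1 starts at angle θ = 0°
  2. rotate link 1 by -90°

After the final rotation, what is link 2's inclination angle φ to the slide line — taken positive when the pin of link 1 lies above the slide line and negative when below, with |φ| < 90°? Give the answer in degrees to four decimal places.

geometry: r = 30 mm, L = 276 mm, e = 4 mm; θ starts at 0°
rotate link 1 by -90°: θ ← 0° -90° = -90°
h = r sin θ − e = -30.000000 − 4 = -34.000000
sin φ = h / L = -34.000000 / 276 = -0.12318841
φ = arcsin(-0.12318841) = -7.076151°

-7.0762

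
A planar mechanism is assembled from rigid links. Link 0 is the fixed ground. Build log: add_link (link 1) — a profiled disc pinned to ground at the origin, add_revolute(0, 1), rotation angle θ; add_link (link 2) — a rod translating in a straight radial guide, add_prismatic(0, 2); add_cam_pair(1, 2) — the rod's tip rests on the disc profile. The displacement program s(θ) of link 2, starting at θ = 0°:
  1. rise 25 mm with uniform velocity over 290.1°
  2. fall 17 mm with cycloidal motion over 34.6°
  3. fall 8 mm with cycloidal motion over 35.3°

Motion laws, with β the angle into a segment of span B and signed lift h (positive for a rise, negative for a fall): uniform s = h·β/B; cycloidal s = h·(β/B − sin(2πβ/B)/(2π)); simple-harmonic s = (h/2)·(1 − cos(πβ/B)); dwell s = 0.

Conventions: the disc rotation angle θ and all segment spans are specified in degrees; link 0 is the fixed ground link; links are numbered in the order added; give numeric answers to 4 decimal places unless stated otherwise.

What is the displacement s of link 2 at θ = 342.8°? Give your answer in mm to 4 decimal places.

seg 1 [0°–290.1°] uniform, h=25: full span → s += 25 → s = 25.0000
seg 2 [290.1°–324.7°] cycloidal, h=-17: full span → s += -17 → s = 8.0000
seg 3 [324.7°–360°] cycloidal, h=-8: θ=342.8° here. β=18.1, B=35.3. -8·(0.5127 − sin(2π·0.5127)/(2π)) = -4.2039 → s = 3.7961

3.7961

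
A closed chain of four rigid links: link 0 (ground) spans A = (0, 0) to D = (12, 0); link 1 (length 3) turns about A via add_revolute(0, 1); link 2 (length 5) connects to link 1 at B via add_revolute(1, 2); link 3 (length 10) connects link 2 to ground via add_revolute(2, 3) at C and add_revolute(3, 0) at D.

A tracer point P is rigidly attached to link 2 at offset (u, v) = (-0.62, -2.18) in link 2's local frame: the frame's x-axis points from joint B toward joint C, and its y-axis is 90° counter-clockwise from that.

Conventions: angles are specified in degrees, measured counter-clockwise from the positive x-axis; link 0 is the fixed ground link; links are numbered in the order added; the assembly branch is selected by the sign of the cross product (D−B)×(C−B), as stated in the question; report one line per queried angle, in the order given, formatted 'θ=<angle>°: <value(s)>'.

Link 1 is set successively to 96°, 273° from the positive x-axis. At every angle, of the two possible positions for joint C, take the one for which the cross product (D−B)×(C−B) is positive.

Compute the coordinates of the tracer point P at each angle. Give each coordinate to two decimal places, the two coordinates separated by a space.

A=(0,0), D=(12.00,0)
θ=96°: B = A + 3.00·(cos96°, sin96°) = (-0.3136, 2.9836)
θ=96°: |BD| = 12.6699
θ=96°: circle(B,5.00) ∩ circle(D,10.00): a=3.3752, h=3.6889
θ=96°:   candidates: C₊=(3.8354,5.7740) cross=46.738; C₋=(2.0980,-1.3964) cross=-46.738
θ=96°:   branch + wants cross > 0 → take C=(3.8354,5.7740) (cross=46.738)
θ=96°: ex = (C−B)/|BC| = (0.8298,0.5581); ey = (-0.5581,0.8298)
θ=96°: P = B + -0.62·ex + -2.18·ey = (0.3886,0.8286)
θ=273°: B = A + 3.00·(cos273°, sin273°) = (0.1570, -2.9959)
θ=273°: |BD| = 12.2160
θ=273°: circle(B,5.00) ∩ circle(D,10.00): a=3.0383, h=3.9710
θ=273°:   candidates: C₊=(2.1287,1.5990) cross=48.510; C₋=(4.0764,-6.1005) cross=-48.510
θ=273°:   branch + wants cross > 0 → take C=(2.1287,1.5990) (cross=48.510)
θ=273°: ex = (C−B)/|BC| = (0.3943,0.9190); ey = (-0.9190,0.3943)
θ=273°: P = B + -0.62·ex + -2.18·ey = (1.9159,-4.4253)

θ=96°: 0.39 0.83
θ=273°: 1.92 -4.43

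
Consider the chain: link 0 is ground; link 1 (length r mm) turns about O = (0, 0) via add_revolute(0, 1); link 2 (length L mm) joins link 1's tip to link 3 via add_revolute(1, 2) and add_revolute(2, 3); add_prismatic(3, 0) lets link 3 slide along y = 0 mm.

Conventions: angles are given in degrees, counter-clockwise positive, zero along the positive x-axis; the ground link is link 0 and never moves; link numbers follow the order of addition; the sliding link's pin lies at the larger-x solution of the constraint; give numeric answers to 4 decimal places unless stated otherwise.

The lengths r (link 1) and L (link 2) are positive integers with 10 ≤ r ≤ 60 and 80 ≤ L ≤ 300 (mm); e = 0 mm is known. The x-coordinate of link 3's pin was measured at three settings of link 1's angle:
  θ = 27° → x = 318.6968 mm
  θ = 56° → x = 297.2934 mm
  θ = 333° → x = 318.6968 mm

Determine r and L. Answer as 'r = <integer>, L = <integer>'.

constraint per measurement: (x − r cos θ)² + (r sin θ − e)² = L²
subtracting the θ₁ and θ₂ equations cancels the r² and L² terms:
r = (x₁² − x₂²) / (2[(x₁cos θ₁ + e sin θ₁) − (x₂cos θ₂ + e sin θ₂)]) = 56.0001 → r = 56
L² = (x₁ − r cos θ₁)² + (r sin θ₁ − e)² = 72900.0264 → L = 270.0000 → L = 270
check at θ₃=333°: x = 318.6968 (printed 318.6968) ✓

r = 56, L = 270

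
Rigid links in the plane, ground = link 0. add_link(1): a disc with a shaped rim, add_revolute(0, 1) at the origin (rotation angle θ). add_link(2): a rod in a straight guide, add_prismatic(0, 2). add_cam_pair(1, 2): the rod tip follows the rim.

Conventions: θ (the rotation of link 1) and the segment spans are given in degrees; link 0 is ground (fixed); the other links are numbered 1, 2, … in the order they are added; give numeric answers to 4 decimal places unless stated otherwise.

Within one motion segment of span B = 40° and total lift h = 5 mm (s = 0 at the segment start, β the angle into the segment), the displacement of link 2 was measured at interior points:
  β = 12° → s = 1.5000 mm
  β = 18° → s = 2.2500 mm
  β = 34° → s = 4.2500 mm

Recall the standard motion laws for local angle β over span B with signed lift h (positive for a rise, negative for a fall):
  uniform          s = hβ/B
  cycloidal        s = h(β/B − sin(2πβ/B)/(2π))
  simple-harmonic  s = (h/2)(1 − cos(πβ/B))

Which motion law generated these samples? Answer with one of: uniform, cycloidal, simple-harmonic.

candidates at β/B = r: uniform s = h·r (linear in β); cycloidal s = h·(r − sin(2πr)/(2π)); simple-harmonic s = (h/2)(1 − cos(πr))
β=12°: printed 1.5000 | uniform 1.5000, cycloidal 0.7432, simple-harmonic 1.0305
β=18°: printed 2.2500 | uniform 2.2500, cycloidal 2.0041, simple-harmonic 2.1089
β=34°: printed 4.2500 | uniform 4.2500, cycloidal 4.8938, simple-harmonic 4.7275
only one law matches every sample → uniform

uniform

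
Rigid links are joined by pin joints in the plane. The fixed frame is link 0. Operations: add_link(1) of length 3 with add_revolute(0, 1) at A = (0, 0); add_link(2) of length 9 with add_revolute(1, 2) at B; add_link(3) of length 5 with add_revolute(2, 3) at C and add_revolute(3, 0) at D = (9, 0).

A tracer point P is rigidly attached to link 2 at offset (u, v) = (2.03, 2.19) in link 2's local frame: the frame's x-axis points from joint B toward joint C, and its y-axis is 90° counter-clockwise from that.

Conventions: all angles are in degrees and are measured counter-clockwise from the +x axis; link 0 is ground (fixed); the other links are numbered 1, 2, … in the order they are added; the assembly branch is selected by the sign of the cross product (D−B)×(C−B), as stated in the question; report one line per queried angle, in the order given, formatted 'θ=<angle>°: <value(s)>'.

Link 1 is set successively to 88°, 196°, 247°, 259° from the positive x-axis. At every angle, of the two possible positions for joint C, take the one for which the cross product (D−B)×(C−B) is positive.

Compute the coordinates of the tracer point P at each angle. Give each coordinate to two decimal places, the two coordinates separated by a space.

A=(0,0), D=(9.00,0)
θ=88°: B = A + 3.00·(cos88°, sin88°) = (0.1047, 2.9982)
θ=88°: |BD| = 9.3870
θ=88°: circle(B,9.00) ∩ circle(D,5.00): a=7.6763, h=4.6983
θ=88°:   candidates: C₊=(8.8796,4.9985) cross=44.103; C₋=(5.8784,-3.9058) cross=-44.103
θ=88°:   branch + wants cross > 0 → take C=(8.8796,4.9985) (cross=44.103)
θ=88°: ex = (C−B)/|BC| = (0.9750,0.2223); ey = (-0.2223,0.9750)
θ=88°: P = B + 2.03·ex + 2.19·ey = (1.5972,5.5846)
θ=196°: B = A + 3.00·(cos196°, sin196°) = (-2.8838, -0.8269)
θ=196°: |BD| = 11.9125
θ=196°: circle(B,9.00) ∩ circle(D,5.00): a=8.3067, h=3.4639
θ=196°:   candidates: C₊=(5.1625,3.2052) cross=41.263; C₋=(5.6434,-3.7058) cross=-41.263
θ=196°:   branch + wants cross > 0 → take C=(5.1625,3.2052) (cross=41.263)
θ=196°: ex = (C−B)/|BC| = (0.8940,0.4480); ey = (-0.4480,0.8940)
θ=196°: P = B + 2.03·ex + 2.19·ey = (-2.0501,2.0405)
θ=247°: B = A + 3.00·(cos247°, sin247°) = (-1.1722, -2.7615)
θ=247°: |BD| = 10.5404
θ=247°: circle(B,9.00) ∩ circle(D,5.00): a=7.9266, h=4.2624
θ=247°:   candidates: C₊=(5.3608,3.4288) cross=44.928; C₋=(7.5943,-4.7983) cross=-44.928
θ=247°:   branch + wants cross > 0 → take C=(5.3608,3.4288) (cross=44.928)
θ=247°: ex = (C−B)/|BC| = (0.7259,0.6878); ey = (-0.6878,0.7259)
θ=247°: P = B + 2.03·ex + 2.19·ey = (-1.2049,0.2244)
θ=259°: B = A + 3.00·(cos259°, sin259°) = (-0.5724, -2.9449)
θ=259°: |BD| = 10.0152
θ=259°: circle(B,9.00) ∩ circle(D,5.00): a=7.8033, h=4.4842
θ=259°:   candidates: C₊=(5.5674,3.6356) cross=44.910; C₋=(8.2045,-4.9363) cross=-44.910
θ=259°:   branch + wants cross > 0 → take C=(5.5674,3.6356) (cross=44.910)
θ=259°: ex = (C−B)/|BC| = (0.6822,0.7312); ey = (-0.7312,0.6822)
θ=259°: P = B + 2.03·ex + 2.19·ey = (-0.7888,0.0334)

θ=88°: 1.60 5.58
θ=196°: -2.05 2.04
θ=247°: -1.20 0.22
θ=259°: -0.79 0.03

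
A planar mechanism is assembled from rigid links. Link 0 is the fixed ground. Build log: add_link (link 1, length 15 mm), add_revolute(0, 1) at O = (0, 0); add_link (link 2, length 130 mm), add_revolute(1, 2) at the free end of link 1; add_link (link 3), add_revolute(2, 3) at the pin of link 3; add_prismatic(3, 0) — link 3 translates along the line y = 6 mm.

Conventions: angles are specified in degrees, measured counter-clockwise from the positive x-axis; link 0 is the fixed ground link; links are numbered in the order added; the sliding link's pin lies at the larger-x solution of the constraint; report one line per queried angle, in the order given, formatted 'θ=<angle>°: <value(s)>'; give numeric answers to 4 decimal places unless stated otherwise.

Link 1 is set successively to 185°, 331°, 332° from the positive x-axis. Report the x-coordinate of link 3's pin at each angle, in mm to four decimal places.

geometry: r = 15 mm, L = 130 mm, e = 6 mm
θ=185°: crank pin P = (r cos θ, r sin θ) = (-14.942920, -1.307336)
θ=185°: h = r sin θ − e = -1.307336 − 6 = -7.307336
θ=185°: x = r cos θ + √(L² − h²) = -14.942920 + 129.794464 = 114.851543
θ=331°: crank pin P = (r cos θ, r sin θ) = (13.119296, -7.272144)
θ=331°: h = r sin θ − e = -7.272144 − 6 = -13.272144
θ=331°: x = r cos θ + √(L² − h²) = 13.119296 + 129.320726 = 142.440022
θ=332°: crank pin P = (r cos θ, r sin θ) = (13.244214, -7.042073)
θ=332°: h = r sin θ − e = -7.042073 − 6 = -13.042073
θ=332°: x = r cos θ + √(L² − h²) = 13.244214 + 129.344131 = 142.588345

θ=185°: 114.8515
θ=331°: 142.4400
θ=332°: 142.5883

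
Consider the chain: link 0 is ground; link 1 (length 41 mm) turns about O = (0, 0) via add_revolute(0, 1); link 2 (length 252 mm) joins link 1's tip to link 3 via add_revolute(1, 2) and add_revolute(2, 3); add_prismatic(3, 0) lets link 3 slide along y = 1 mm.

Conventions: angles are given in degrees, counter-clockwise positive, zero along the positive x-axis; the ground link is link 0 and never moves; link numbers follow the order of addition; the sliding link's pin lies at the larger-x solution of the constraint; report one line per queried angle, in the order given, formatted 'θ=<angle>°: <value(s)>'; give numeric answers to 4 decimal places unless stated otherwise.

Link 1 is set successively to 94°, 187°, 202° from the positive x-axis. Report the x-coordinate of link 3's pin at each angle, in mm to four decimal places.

geometry: r = 41 mm, L = 252 mm, e = 1 mm
θ=94°: crank pin P = (r cos θ, r sin θ) = (-2.860015, 40.900126)
θ=94°: h = r sin θ − e = 40.900126 − 1 = 39.900126
θ=94°: x = r cos θ + √(L² − h²) = -2.860015 + 248.821181 = 245.961165
θ=187°: crank pin P = (r cos θ, r sin θ) = (-40.694392, -4.996643)
θ=187°: h = r sin θ − e = -4.996643 − 1 = -5.996643
θ=187°: x = r cos θ + √(L² − h²) = -40.694392 + 251.928641 = 211.234249
θ=202°: crank pin P = (r cos θ, r sin θ) = (-38.014538, -15.358870)
θ=202°: h = r sin θ − e = -15.358870 − 1 = -16.358870
θ=202°: x = r cos θ + √(L² − h²) = -38.014538 + 251.468462 = 213.453924

θ=94°: 245.9612
θ=187°: 211.2342
θ=202°: 213.4539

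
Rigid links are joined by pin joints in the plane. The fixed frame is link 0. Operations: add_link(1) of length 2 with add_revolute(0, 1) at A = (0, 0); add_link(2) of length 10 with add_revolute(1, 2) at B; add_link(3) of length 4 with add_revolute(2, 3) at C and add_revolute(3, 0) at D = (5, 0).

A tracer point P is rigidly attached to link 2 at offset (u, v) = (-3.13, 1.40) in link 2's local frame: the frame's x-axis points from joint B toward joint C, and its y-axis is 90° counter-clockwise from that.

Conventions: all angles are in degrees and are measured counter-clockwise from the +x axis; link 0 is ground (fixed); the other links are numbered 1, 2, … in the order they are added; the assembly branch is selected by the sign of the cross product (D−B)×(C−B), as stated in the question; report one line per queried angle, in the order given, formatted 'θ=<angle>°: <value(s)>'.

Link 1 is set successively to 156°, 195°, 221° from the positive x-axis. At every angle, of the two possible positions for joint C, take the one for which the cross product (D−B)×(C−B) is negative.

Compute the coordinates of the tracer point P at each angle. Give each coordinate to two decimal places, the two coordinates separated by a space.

A=(0,0), D=(5.00,0)
θ=156°: B = A + 2.00·(cos156°, sin156°) = (-1.8271, 0.8135)
θ=156°: |BD| = 6.8754
θ=156°: circle(B,10.00) ∩ circle(D,4.00): a=9.5464, h=2.9775
θ=156°:   candidates: C₊=(8.0046,2.6405) cross=20.471; C₋=(7.3000,-3.2726) cross=-20.471
θ=156°:   branch - wants cross < 0 → take C=(7.3000,-3.2726) (cross=-20.471)
θ=156°: ex = (C−B)/|BC| = (0.9127,-0.4086); ey = (0.4086,0.9127)
θ=156°: P = B + -3.13·ex + 1.40·ey = (-4.1118,3.3702)
θ=195°: B = A + 2.00·(cos195°, sin195°) = (-1.9319, -0.5176)
θ=195°: |BD| = 6.9512
θ=195°: circle(B,10.00) ∩ circle(D,4.00): a=9.5177, h=3.0680
θ=195°:   candidates: C₊=(7.3310,3.2506) cross=21.326; C₋=(7.7879,-2.8684) cross=-21.326
θ=195°:   branch - wants cross < 0 → take C=(7.7879,-2.8684) (cross=-21.326)
θ=195°: ex = (C−B)/|BC| = (0.9720,-0.2351); ey = (0.2351,0.9720)
θ=195°: P = B + -3.13·ex + 1.40·ey = (-4.6450,1.5789)
θ=221°: B = A + 2.00·(cos221°, sin221°) = (-1.5094, -1.3121)
θ=221°: |BD| = 6.6403
θ=221°: circle(B,10.00) ∩ circle(D,4.00): a=9.6451, h=2.6403
θ=221°:   candidates: C₊=(7.4238,3.1820) cross=17.533; C₋=(8.4673,-1.9945) cross=-17.533
θ=221°:   branch - wants cross < 0 → take C=(8.4673,-1.9945) (cross=-17.533)
θ=221°: ex = (C−B)/|BC| = (0.9977,-0.0682); ey = (0.0682,0.9977)
θ=221°: P = B + -3.13·ex + 1.40·ey = (-4.5366,0.2982)

θ=156°: -4.11 3.37
θ=195°: -4.65 1.58
θ=221°: -4.54 0.30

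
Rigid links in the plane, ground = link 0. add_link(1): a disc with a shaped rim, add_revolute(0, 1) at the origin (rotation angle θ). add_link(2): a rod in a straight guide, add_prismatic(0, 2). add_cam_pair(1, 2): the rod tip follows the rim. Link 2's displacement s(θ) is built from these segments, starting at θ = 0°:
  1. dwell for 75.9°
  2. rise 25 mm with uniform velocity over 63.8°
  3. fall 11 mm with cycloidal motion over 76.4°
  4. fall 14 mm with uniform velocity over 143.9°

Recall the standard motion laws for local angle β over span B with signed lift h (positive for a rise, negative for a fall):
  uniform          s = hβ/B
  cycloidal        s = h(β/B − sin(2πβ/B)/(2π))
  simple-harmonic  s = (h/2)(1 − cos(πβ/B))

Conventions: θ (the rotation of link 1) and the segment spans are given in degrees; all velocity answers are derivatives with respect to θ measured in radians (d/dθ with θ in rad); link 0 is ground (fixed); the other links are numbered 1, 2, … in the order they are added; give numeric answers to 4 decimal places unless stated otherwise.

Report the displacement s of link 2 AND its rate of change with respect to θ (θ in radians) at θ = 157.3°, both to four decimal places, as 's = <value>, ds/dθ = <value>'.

segment 1 (0° to 75.9°, dwell): s unchanged at 0.0000
segment 2 (75.9° to 139.7°, uniform, h = 25) is passed completely: s = 0.0000 + (25) = 25.0000
θ = 157.3° falls in segment 3 (139.7° to 216.1°, cycloidal, h = -11): β = 157.3 − 139.7 = 17.6°, B = 76.4°; Δs = -11·(0.2304 − sin(2π·0.2304)/(2π)) = -0.7966; s = 25.0000 − 0.7966 = 24.2034
velocity in seg [139.7°–216.1°] (cycloidal), θ in radians: β = 17.6° = 0.3072 rad, B = 76.4° = 1.3334 rad; ds/dθ = (h/B)(1 − cos(2πβ/B)) = ((-11)/1.3334)(1 − cos(2π·0.2304)) = -7.234318 mm/rad

s = 24.2034, ds/dθ = -7.2343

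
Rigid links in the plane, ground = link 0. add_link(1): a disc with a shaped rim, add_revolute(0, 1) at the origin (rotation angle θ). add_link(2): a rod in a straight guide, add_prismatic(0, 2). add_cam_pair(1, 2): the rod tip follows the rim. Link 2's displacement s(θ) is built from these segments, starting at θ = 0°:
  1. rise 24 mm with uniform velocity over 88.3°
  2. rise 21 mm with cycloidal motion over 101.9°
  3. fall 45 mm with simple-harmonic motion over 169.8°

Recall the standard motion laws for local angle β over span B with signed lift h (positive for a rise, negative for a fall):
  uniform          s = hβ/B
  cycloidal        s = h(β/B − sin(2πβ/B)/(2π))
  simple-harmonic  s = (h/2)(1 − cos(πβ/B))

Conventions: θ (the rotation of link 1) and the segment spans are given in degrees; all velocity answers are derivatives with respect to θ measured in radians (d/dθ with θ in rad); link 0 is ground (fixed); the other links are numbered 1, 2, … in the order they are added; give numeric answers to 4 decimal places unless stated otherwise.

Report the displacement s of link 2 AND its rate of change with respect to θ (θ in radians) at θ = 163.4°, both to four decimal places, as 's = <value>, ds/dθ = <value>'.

segment 1 (0° to 88.3°, uniform, h = 24) is passed completely: s = 0.0000 + (24) = 24.0000
θ = 163.4° falls in segment 2 (88.3° to 190.2°, cycloidal, h = 21): β = 163.4 − 88.3 = 75.1°, B = 101.9°; Δs = 21·(0.7370 − sin(2π·0.7370)/(2π)) = 18.8080; s = 24.0000 + 18.8080 = 42.8080
velocity in seg [88.3°–190.2°] (cycloidal), θ in radians: β = 75.1° = 1.3107 rad, B = 101.9° = 1.7785 rad; ds/dθ = (h/B)(1 − cos(2πβ/B)) = (21/1.7785)(1 − cos(2π·0.7370)) = 12.771387 mm/rad

s = 42.8080, ds/dθ = 12.7714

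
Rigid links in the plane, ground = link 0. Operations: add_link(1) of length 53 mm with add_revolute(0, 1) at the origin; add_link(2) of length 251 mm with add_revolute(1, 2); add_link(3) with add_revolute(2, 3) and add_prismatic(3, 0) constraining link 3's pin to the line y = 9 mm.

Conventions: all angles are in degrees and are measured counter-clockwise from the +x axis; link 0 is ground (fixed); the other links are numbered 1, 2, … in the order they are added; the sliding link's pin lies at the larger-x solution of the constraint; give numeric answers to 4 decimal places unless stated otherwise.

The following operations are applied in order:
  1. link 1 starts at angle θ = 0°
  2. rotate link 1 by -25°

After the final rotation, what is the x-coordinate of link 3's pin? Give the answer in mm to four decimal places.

geometry: r = 53 mm, L = 251 mm, e = 9 mm; θ starts at 0°
rotate link 1 by -25°: θ ← 0° -25° = -25°
crank pin P = (r cos θ, r sin θ) = (48.034313, -22.398768)
h = r sin θ − e = -22.398768 − 9 = -31.398768
x = r cos θ + √(L² − h²) = 48.034313 + 249.028347 = 297.062659

297.0627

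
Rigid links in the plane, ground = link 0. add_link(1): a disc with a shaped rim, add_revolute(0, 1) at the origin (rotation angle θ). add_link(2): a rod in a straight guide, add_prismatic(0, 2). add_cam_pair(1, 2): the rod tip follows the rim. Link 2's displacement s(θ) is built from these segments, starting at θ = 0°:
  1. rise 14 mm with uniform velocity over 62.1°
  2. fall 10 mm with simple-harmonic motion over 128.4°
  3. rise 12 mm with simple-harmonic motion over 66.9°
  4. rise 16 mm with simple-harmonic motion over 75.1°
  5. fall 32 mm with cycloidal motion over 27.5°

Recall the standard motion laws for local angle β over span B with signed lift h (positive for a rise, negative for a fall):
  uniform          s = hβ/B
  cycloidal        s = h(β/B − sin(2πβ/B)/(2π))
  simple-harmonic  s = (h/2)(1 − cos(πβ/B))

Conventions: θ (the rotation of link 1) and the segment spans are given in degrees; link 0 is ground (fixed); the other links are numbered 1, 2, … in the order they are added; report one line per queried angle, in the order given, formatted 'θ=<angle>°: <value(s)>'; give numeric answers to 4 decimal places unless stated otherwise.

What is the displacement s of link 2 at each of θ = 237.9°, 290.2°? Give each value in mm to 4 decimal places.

segment 1 (0° to 62.1°, uniform, h = 14) is passed completely: s = 0.0000 + (14) = 14.0000
segment 2 (62.1° to 190.5°, simple-harmonic, h = -10) is passed completely: s = 14.0000 + (-10) = 4.0000
θ = 237.9° falls in segment 3 (190.5° to 257.4°, simple-harmonic, h = 12): β = 237.9 − 190.5 = 47.4°, B = 66.9°; Δs = 12/2·(1 − cos(π·0.7085)) = 9.6554; s = 4.0000 + 9.6554 = 13.6554
segment 3 (190.5° to 257.4°, simple-harmonic, h = 12) is passed completely: s = 4.0000 + (12) = 16.0000
θ = 290.2° falls in segment 4 (257.4° to 332.5°, simple-harmonic, h = 16): β = 290.2 − 257.4 = 32.8°, B = 75.1°; Δs = 16/2·(1 − cos(π·0.4368)) = 6.4208; s = 16.0000 + 6.4208 = 22.4208

θ=237.9°: 13.6554
θ=290.2°: 22.4208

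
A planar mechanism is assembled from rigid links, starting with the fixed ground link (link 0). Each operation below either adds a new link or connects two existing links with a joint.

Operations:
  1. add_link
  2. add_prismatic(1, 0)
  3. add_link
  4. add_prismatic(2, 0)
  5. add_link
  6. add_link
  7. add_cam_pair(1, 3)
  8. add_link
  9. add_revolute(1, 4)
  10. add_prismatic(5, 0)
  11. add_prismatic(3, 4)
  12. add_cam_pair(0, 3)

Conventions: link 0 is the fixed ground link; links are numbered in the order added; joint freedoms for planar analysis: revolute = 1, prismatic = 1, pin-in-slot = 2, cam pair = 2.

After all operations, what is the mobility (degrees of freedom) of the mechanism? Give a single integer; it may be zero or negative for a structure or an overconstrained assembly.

L=1 J1=0 J2=0
add link → L=2 J1=0 J2=0
P@1,0 dof=1 J1 → L=2 J1=1 J2=0
add link → L=3 J1=1 J2=0
P@2,0 dof=1 J1 → L=3 J1=2 J2=0
add link → L=4 J1=2 J2=0
add link → L=5 J1=2 J2=0
C@1,3 dof=2 J2 → L=5 J1=2 J2=1
add link → L=6 J1=2 J2=1
R@1,4 dof=1 J1 → L=6 J1=3 J2=1
P@5,0 dof=1 J1 → L=6 J1=4 J2=1
P@3,4 dof=1 J1 → L=6 J1=5 J2=1
C@0,3 dof=2 J2 → L=6 J1=5 J2=2
M=3(L−1)−2J1−J2=3·5−2·5−2=3

M = 3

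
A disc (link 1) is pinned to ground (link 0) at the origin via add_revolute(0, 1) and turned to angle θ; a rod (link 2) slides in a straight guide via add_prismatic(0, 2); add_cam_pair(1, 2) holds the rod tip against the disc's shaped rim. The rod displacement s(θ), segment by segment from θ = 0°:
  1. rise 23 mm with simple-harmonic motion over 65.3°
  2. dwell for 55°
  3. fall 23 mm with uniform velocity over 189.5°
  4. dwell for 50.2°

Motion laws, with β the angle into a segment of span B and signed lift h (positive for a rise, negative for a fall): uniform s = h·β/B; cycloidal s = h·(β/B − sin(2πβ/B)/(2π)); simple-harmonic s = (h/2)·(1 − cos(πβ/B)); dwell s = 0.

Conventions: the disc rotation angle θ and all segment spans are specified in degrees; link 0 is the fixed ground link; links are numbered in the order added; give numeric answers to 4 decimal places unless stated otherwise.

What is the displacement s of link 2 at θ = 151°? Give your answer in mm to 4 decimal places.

segment 1 (0° to 65.3°, simple-harmonic, h = 23) is passed completely: s = 0.0000 + (23) = 23.0000
segment 2 (65.3° to 120.3°, dwell): s unchanged at 23.0000
θ = 151° falls in segment 3 (120.3° to 309.8°, uniform, h = -23): β = 151 − 120.3 = 30.7°, B = 189.5°; Δs = -23·30.7/189.5 = -3.7261; s = 23.0000 − 3.7261 = 19.2739

19.2739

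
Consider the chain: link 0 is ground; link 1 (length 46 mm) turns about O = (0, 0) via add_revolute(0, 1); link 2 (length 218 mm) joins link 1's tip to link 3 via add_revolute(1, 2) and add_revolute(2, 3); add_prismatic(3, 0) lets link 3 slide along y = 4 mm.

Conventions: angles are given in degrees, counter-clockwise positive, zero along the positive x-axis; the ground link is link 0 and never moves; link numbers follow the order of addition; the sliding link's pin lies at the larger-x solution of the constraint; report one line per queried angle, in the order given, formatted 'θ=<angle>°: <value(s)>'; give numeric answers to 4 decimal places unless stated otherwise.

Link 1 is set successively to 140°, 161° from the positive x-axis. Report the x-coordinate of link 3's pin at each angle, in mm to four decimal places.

geometry: r = 46 mm, L = 218 mm, e = 4 mm
θ=140°: crank pin P = (r cos θ, r sin θ) = (-35.238044, 29.568230)
θ=140°: h = r sin θ − e = 29.568230 − 4 = 25.568230
θ=140°: x = r cos θ + √(L² − h²) = -35.238044 + 216.495417 = 181.257373
θ=161°: crank pin P = (r cos θ, r sin θ) = (-43.493854, 14.976135)
θ=161°: h = r sin θ − e = 14.976135 − 4 = 10.976135
θ=161°: x = r cos θ + √(L² − h²) = -43.493854 + 217.723505 = 174.229650

θ=140°: 181.2574
θ=161°: 174.2297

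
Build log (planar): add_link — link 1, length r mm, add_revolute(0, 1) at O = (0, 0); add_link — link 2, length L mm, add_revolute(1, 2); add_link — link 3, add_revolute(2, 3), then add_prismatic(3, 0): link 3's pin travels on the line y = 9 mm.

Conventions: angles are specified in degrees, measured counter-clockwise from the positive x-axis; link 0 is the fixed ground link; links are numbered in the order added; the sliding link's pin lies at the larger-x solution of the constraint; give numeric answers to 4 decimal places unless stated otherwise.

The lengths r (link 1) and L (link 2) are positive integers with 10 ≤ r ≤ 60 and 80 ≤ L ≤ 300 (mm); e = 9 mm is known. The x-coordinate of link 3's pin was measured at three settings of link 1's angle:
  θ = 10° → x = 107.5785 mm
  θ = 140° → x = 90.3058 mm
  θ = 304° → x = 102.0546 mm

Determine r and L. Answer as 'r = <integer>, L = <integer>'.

constraint per measurement: (x − r cos θ)² + (r sin θ − e)² = L²
subtracting the θ₁ and θ₂ equations cancels the r² and L² terms:
r = (x₁² − x₂²) / (2[(x₁cos θ₁ + e sin θ₁) − (x₂cos θ₂ + e sin θ₂)]) = 10.0000 → r = 10
L² = (x₁ − r cos θ₁)² + (r sin θ₁ − e)² = 9603.9942 → L = 98.0000 → L = 98
check at θ₃=304°: x = 102.0546 (printed 102.0546) ✓

r = 10, L = 98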